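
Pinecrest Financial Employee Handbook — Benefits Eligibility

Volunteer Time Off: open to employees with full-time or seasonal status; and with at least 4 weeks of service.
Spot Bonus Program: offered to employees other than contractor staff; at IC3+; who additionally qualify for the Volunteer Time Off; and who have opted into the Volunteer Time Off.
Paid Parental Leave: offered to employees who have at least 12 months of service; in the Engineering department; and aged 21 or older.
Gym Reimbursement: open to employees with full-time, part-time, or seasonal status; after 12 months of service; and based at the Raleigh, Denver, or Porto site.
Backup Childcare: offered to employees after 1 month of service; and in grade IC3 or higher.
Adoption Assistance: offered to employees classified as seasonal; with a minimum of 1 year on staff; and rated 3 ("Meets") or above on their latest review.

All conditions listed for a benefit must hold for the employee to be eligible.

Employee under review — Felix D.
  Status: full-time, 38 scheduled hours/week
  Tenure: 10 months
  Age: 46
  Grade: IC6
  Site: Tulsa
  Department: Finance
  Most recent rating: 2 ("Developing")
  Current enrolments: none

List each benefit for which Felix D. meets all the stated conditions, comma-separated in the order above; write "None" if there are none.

Volunteer Time Off — status full-time ✓; service 10 months ≥ 4 weeks (≈28 days) ✓ → eligible.
Spot Bonus Program — status full-time ✓ (not excluded); grade IC6 ≥ IC3 ✓; eligible for Volunteer Time Off ✓; not enrolled in Volunteer Time Off ✗ → not eligible.
Paid Parental Leave — service 10 months < 12 months ✗ → not eligible.
Gym Reimbursement — status full-time ✓; service 10 months < 12 months ✗ → not eligible.
Backup Childcare — service 10 months ≥ 1 month ✓; grade IC6 ≥ IC3 ✓ → eligible.
Adoption Assistance — status full-time ✗ (requires seasonal) → not eligible.

Volunteer Time Off, Backup Childcare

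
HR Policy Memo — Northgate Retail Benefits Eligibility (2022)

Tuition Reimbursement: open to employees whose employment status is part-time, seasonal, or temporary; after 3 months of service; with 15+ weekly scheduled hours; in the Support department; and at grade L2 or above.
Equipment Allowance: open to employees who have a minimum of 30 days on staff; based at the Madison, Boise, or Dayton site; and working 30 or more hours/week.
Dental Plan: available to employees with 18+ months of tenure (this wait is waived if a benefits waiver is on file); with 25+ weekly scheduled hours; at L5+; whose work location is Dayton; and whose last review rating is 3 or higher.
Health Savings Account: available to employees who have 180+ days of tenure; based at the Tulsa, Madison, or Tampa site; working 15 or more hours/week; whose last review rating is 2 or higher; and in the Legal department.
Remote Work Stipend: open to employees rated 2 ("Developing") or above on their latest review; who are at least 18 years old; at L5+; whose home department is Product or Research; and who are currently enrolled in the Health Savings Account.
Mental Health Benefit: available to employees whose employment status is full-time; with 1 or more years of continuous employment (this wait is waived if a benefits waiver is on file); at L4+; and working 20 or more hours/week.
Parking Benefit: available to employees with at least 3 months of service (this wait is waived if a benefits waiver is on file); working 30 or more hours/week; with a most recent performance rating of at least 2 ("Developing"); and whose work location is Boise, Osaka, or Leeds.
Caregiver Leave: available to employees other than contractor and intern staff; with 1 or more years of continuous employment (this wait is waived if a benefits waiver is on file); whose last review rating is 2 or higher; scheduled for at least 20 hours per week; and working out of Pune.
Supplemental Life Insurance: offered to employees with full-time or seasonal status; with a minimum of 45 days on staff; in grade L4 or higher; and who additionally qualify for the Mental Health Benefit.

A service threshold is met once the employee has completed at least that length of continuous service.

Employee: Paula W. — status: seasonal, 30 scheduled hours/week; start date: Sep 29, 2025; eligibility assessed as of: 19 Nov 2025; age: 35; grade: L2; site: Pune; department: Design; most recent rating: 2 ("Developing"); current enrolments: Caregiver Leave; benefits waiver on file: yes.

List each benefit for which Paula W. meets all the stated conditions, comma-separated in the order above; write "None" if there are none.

Caregiver Leave

Service from Sep 29, 2025 to 19 Nov 2025: 51 days.
Tuition Reimbursement — status seasonal ✓; service 51 days < 3 months (≈90 days) ✗ → not eligible.
Equipment Allowance — service 51 days ≥ 30 days ✓; site Pune ✗ (not Madison, Boise, or Dayton) → not eligible.
Dental Plan — benefits waiver on file ✓; 30 hrs/wk ≥ 25 ✓; grade L2 < L5 ✗ → not eligible.
Health Savings Account — service 51 days < 180 days ✗ → not eligible.
Remote Work Stipend — rating 2 ≥ 2 ✓; age 35 ≥ 18 ✓; grade L2 < L5 ✗ → not eligible.
Mental Health Benefit — status seasonal ✗ (requires full-time) → not eligible.
Parking Benefit — benefits waiver on file ✓; 30 hrs/wk ≥ 30 ✓; rating 2 ≥ 2 ✓; site Pune ✗ (not Boise, Osaka, or Leeds) → not eligible.
Caregiver Leave — status seasonal ✓ (not excluded); benefits waiver on file ✓; rating 2 ≥ 2 ✓; 30 hrs/wk ≥ 20 ✓; site Pune ✓ → eligible.
Supplemental Life Insurance — status seasonal ✓; service 51 days ≥ 45 days ✓; grade L2 < L4 ✗ → not eligible.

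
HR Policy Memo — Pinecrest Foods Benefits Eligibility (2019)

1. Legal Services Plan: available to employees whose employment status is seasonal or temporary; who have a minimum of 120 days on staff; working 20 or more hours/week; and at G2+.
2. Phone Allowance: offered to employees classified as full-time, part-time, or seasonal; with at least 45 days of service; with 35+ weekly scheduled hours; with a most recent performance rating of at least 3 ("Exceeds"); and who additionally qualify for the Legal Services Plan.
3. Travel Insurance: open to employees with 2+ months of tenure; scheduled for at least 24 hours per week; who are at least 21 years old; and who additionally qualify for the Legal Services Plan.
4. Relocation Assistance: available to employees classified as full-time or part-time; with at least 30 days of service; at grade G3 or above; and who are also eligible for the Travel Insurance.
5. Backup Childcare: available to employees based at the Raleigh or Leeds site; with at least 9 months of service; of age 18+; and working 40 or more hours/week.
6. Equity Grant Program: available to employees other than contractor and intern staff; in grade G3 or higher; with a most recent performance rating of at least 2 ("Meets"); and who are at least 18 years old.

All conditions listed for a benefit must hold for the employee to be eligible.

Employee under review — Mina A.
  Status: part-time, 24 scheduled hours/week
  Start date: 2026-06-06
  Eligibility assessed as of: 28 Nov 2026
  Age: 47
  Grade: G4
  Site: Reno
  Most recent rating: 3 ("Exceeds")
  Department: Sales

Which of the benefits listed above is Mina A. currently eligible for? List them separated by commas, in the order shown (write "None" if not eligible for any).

Equity Grant Program

Service from 2026-06-06 to 28 Nov 2026: 175 days.
Legal Services Plan — status part-time ✗ (requires seasonal or temporary) → not eligible.
Phone Allowance — status part-time ✓; service 175 days ≥ 45 days ✓; 24 hrs/wk < 35 ✗ → not eligible.
Travel Insurance — service 175 days ≥ 2 months (≈60 days) ✓; 24 hrs/wk ≥ 24 ✓; age 47 ≥ 21 ✓; not eligible for Legal Services Plan ✗ → not eligible.
Relocation Assistance — status part-time ✓; service 175 days ≥ 30 days ✓; grade G4 ≥ G3 ✓; not eligible for Travel Insurance ✗ → not eligible.
Backup Childcare — site Reno ✗ (not Raleigh or Leeds) → not eligible.
Equity Grant Program — status part-time ✓ (not excluded); grade G4 ≥ G3 ✓; rating 3 ≥ 2 ✓; age 47 ≥ 18 ✓ → eligible.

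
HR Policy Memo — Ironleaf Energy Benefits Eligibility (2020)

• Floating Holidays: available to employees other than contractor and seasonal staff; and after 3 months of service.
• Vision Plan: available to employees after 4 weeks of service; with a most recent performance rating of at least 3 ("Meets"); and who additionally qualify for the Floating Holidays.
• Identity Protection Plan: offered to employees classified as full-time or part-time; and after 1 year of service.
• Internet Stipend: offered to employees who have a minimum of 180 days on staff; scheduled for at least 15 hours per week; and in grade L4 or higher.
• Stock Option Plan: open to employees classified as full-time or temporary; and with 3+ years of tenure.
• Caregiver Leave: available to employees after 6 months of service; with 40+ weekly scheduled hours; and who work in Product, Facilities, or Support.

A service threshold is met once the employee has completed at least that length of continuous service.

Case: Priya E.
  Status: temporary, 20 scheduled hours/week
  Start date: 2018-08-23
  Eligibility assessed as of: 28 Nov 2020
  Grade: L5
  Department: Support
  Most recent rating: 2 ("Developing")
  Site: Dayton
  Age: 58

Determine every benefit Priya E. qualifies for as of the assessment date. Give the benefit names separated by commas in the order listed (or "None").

Service from 2018-08-23 to 28 Nov 2020: 828 days.
Floating Holidays — status temporary ✓ (not excluded); service 828 days ≥ 3 months (≈90 days) ✓ → eligible.
Vision Plan — service 828 days ≥ 4 weeks (≈28 days) ✓; rating 2 < 3 ✗ → not eligible.
Identity Protection Plan — status temporary ✗ (requires full-time or part-time) → not eligible.
Internet Stipend — service 828 days ≥ 180 days ✓; 20 hrs/wk ≥ 15 ✓; grade L5 ≥ L4 ✓ → eligible.
Stock Option Plan — status temporary ✓; service 828 days < 3 years (≈1095 days) ✗ → not eligible.
Caregiver Leave — service 828 days ≥ 6 months (≈180 days) ✓; 20 hrs/wk < 40 ✗ → not eligible.

Floating Holidays, Internet Stipend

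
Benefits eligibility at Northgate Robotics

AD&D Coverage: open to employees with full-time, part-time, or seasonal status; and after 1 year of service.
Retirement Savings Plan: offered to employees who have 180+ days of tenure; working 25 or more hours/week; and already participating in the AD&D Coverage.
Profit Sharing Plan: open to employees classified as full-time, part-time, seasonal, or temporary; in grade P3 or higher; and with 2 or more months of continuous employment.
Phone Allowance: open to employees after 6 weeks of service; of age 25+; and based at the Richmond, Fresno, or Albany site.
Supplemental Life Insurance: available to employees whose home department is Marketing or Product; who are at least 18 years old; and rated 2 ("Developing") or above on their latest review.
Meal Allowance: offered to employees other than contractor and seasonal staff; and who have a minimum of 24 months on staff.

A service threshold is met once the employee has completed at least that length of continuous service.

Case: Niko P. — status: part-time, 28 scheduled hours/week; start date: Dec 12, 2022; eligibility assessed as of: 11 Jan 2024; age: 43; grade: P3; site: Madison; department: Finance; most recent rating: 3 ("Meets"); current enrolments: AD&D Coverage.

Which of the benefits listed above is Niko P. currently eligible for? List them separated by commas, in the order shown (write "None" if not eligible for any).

AD&D Coverage, Retirement Savings Plan, Profit Sharing Plan

Service from Dec 12, 2022 to 11 Jan 2024: 395 days.
AD&D Coverage — status part-time ✓; service 395 days ≥ 1 year (≈365 days) ✓ → eligible.
Retirement Savings Plan — service 395 days ≥ 180 days ✓; 28 hrs/wk ≥ 25 ✓; enrolled in AD&D Coverage ✓ → eligible.
Profit Sharing Plan — status part-time ✓; grade P3 ≥ P3 ✓; service 395 days ≥ 2 months (≈60 days) ✓ → eligible.
Phone Allowance — service 395 days ≥ 6 weeks (≈42 days) ✓; age 43 ≥ 25 ✓; site Madison ✗ (not Richmond, Fresno, or Albany) → not eligible.
Supplemental Life Insurance — dept Finance ✗ → not eligible.
Meal Allowance — status part-time ✓ (not excluded); service 395 days < 24 months (≈720 days) ✗ → not eligible.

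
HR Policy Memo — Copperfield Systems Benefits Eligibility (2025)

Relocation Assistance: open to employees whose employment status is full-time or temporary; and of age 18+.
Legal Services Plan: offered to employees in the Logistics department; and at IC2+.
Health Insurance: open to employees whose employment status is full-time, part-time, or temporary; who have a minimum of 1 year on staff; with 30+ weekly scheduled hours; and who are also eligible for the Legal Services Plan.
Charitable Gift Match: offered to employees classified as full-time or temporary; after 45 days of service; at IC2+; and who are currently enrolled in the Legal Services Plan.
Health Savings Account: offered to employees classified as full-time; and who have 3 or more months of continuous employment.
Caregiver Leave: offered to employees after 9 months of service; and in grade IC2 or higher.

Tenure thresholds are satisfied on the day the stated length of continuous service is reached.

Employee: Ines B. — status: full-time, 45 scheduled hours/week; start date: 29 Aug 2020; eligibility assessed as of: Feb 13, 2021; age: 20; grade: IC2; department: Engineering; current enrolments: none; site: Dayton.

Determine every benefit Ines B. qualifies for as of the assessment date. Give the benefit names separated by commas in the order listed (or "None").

Service from 29 Aug 2020 to Feb 13, 2021: 168 days.
Relocation Assistance — status full-time ✓; age 20 ≥ 18 ✓ → eligible.
Legal Services Plan — dept Engineering ✗ → not eligible.
Health Insurance — status full-time ✓; service 168 days < 1 year (≈365 days) ✗ → not eligible.
Charitable Gift Match — status full-time ✓; service 168 days ≥ 45 days ✓; grade IC2 ≥ IC2 ✓; not enrolled in Legal Services Plan ✗ → not eligible.
Health Savings Account — status full-time ✓; service 168 days ≥ 3 months (≈90 days) ✓ → eligible.
Caregiver Leave — service 168 days < 9 months (≈270 days) ✗ → not eligible.

Relocation Assistance, Health Savings Account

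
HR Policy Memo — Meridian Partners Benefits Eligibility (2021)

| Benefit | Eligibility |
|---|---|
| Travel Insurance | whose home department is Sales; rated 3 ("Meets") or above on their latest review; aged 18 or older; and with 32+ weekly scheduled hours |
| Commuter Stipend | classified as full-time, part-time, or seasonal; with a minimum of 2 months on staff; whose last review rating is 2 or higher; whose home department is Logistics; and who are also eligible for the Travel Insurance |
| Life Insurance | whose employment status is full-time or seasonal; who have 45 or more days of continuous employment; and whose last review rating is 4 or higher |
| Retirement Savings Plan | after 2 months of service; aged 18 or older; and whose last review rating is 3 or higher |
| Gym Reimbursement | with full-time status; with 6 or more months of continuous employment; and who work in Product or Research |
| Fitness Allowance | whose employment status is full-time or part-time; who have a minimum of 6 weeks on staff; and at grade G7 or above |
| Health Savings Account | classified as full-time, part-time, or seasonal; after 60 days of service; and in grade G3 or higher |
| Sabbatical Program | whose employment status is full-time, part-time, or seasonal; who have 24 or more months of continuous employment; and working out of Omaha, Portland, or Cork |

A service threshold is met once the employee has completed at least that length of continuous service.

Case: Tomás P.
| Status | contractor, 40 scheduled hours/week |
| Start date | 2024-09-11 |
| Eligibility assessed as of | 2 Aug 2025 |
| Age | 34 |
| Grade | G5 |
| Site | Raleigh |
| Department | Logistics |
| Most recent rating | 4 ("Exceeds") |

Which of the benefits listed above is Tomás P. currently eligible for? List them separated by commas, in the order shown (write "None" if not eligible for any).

Service from 2024-09-11 to 2 Aug 2025: 325 days.
Travel Insurance — dept Logistics ✗ → not eligible.
Commuter Stipend — status contractor ✗ (requires full-time, part-time, or seasonal) → not eligible.
Life Insurance — status contractor ✗ (requires full-time or seasonal) → not eligible.
Retirement Savings Plan — service 325 days ≥ 2 months (≈60 days) ✓; age 34 ≥ 18 ✓; rating 4 ≥ 3 ✓ → eligible.
Gym Reimbursement — status contractor ✗ (requires full-time) → not eligible.
Fitness Allowance — status contractor ✗ (requires full-time or part-time) → not eligible.
Health Savings Account — status contractor ✗ (requires full-time, part-time, or seasonal) → not eligible.
Sabbatical Program — status contractor ✗ (requires full-time, part-time, or seasonal) → not eligible.

Retirement Savings Plan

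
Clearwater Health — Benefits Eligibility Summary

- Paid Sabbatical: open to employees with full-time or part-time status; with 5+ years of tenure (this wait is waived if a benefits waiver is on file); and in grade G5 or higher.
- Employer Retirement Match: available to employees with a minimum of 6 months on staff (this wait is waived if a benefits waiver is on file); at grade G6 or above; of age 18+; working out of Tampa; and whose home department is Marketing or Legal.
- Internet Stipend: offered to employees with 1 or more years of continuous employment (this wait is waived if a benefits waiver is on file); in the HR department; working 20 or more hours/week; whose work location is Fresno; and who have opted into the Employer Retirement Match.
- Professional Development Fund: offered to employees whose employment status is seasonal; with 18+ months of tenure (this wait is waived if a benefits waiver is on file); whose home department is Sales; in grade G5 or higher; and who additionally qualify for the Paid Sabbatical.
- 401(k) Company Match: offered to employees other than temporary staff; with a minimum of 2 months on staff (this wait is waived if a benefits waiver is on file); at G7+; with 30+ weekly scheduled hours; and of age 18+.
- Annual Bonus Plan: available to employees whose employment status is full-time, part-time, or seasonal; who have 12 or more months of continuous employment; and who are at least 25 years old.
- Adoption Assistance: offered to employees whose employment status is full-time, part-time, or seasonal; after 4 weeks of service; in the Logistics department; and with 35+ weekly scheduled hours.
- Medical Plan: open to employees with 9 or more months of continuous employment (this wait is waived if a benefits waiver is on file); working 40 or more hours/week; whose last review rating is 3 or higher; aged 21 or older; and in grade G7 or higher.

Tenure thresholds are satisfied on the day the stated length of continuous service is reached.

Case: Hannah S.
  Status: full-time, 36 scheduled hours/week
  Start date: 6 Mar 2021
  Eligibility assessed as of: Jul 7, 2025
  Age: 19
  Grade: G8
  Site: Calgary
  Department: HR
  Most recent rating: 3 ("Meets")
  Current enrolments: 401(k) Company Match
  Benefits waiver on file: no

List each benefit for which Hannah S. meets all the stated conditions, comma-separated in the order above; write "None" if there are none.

401(k) Company Match

Service from 6 Mar 2021 to Jul 7, 2025: 1584 days.
Paid Sabbatical — status full-time ✓; no waiver, service 1584 days < 5 years (≈1825 days) ✗ → not eligible.
Employer Retirement Match — no waiver, service 1584 days ≥ 6 months (≈180 days) ✓; grade G8 ≥ G6 ✓; age 19 ≥ 18 ✓; site Calgary ✗ (not Tampa) → not eligible.
Internet Stipend — no waiver, service 1584 days ≥ 1 year (≈365 days) ✓; dept HR ✓; 36 hrs/wk ≥ 20 ✓; site Calgary ✗ (not Fresno) → not eligible.
Professional Development Fund — status full-time ✗ (requires seasonal) → not eligible.
401(k) Company Match — status full-time ✓ (not excluded); no waiver, service 1584 days ≥ 2 months (≈60 days) ✓; grade G8 ≥ G7 ✓; 36 hrs/wk ≥ 30 ✓; age 19 ≥ 18 ✓ → eligible.
Annual Bonus Plan — status full-time ✓; service 1584 days ≥ 12 months (≈360 days) ✓; age 19 < 25 ✗ → not eligible.
Adoption Assistance — status full-time ✓; service 1584 days ≥ 4 weeks (≈28 days) ✓; dept HR ✗ → not eligible.
Medical Plan — no waiver, service 1584 days ≥ 9 months (≈270 days) ✓; 36 hrs/wk < 40 ✗ → not eligible.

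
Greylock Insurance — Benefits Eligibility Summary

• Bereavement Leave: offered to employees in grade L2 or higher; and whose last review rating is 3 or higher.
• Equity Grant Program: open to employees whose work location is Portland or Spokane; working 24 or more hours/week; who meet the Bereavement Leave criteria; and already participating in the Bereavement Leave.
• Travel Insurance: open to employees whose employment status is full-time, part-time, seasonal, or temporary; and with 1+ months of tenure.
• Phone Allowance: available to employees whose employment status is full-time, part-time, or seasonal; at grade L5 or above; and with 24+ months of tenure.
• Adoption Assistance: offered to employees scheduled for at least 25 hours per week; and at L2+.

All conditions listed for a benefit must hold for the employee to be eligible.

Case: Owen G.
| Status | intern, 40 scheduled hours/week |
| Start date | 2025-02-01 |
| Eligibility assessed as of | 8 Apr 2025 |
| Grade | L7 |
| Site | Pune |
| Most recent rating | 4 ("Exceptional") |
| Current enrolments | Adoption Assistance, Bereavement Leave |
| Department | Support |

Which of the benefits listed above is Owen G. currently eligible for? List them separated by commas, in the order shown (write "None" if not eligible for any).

Bereavement Leave, Adoption Assistance

Service from 2025-02-01 to 8 Apr 2025: 66 days.
Bereavement Leave — grade L7 ≥ L2 ✓; rating 4 ≥ 3 ✓ → eligible.
Equity Grant Program — site Pune ✗ (not Portland or Spokane) → not eligible.
Travel Insurance — status intern ✗ (requires full-time, part-time, seasonal, or temporary) → not eligible.
Phone Allowance — status intern ✗ (requires full-time, part-time, or seasonal) → not eligible.
Adoption Assistance — 40 hrs/wk ≥ 25 ✓; grade L7 ≥ L2 ✓ → eligible.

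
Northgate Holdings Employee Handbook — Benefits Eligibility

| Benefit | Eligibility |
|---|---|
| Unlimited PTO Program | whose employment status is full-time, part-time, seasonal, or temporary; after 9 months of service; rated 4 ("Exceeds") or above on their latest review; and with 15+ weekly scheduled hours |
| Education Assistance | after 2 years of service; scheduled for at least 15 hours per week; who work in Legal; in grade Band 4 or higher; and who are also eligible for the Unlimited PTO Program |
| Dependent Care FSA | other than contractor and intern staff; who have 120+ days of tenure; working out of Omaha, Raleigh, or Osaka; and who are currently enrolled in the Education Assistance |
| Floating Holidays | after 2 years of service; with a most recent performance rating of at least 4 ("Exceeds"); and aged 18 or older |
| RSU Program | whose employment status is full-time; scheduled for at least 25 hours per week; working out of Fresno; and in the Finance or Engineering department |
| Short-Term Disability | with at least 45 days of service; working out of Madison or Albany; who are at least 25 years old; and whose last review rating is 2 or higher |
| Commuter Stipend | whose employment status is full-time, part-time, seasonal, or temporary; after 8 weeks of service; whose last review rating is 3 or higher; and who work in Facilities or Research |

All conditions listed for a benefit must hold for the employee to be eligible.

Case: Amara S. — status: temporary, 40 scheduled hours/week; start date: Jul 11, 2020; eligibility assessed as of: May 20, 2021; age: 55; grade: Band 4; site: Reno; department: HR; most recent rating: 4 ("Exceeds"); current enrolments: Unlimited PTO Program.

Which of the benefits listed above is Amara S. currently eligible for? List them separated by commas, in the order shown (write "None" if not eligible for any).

Service from Jul 11, 2020 to May 20, 2021: 313 days.
Unlimited PTO Program — status temporary ✓; service 313 days ≥ 9 months (≈270 days) ✓; rating 4 ≥ 4 ✓; 40 hrs/wk ≥ 15 ✓ → eligible.
Education Assistance — service 313 days < 2 years (≈730 days) ✗ → not eligible.
Dependent Care FSA — status temporary ✓ (not excluded); service 313 days ≥ 120 days ✓; site Reno ✗ (not Omaha, Raleigh, or Osaka) → not eligible.
Floating Holidays — service 313 days < 2 years (≈730 days) ✗ → not eligible.
RSU Program — status temporary ✗ (requires full-time) → not eligible.
Short-Term Disability — service 313 days ≥ 45 days ✓; site Reno ✗ (not Madison or Albany) → not eligible.
Commuter Stipend — status temporary ✓; service 313 days ≥ 8 weeks (≈56 days) ✓; rating 4 ≥ 3 ✓; dept HR ✗ → not eligible.

Unlimited PTO Program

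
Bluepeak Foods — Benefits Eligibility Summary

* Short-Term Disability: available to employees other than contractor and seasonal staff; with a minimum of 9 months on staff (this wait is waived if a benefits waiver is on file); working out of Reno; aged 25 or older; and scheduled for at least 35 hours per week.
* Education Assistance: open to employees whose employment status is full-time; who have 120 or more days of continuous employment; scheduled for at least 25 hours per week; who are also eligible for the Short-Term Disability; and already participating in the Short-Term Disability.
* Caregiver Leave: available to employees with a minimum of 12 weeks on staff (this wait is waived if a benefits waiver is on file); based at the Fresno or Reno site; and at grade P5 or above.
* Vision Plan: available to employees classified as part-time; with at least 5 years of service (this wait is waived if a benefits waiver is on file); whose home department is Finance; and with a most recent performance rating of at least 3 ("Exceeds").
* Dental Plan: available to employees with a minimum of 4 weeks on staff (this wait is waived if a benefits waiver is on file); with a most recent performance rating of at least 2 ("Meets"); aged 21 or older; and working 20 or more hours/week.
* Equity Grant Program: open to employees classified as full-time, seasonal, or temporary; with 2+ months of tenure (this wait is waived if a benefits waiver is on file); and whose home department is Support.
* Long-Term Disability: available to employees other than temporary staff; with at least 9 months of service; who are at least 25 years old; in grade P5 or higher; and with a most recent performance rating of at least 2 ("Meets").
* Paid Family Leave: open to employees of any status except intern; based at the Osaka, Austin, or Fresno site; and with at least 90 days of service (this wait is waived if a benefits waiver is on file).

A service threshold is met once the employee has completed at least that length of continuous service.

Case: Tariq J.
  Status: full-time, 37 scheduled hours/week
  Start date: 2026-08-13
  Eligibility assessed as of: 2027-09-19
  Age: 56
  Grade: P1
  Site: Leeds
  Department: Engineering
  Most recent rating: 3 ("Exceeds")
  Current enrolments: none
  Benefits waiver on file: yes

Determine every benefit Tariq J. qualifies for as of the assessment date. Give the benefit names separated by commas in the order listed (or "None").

Service from 2026-08-13 to 2027-09-19: 402 days.
Short-Term Disability — status full-time ✓ (not excluded); benefits waiver on file ✓; site Leeds ✗ (not Reno) → not eligible.
Education Assistance — status full-time ✓; service 402 days ≥ 120 days ✓; 37 hrs/wk ≥ 25 ✓; not eligible for Short-Term Disability ✗ → not eligible.
Caregiver Leave — benefits waiver on file ✓; site Leeds ✗ (not Fresno or Reno) → not eligible.
Vision Plan — status full-time ✗ (requires part-time) → not eligible.
Dental Plan — benefits waiver on file ✓; rating 3 ≥ 2 ✓; age 56 ≥ 21 ✓; 37 hrs/wk ≥ 20 ✓ → eligible.
Equity Grant Program — status full-time ✓; benefits waiver on file ✓; dept Engineering ✗ → not eligible.
Long-Term Disability — status full-time ✓ (not excluded); service 402 days ≥ 9 months (≈270 days) ✓; age 56 ≥ 25 ✓; grade P1 < P5 ✗ → not eligible.
Paid Family Leave — status full-time ✓ (not excluded); site Leeds ✗ (not Osaka, Austin, or Fresno) → not eligible.

Dental Plan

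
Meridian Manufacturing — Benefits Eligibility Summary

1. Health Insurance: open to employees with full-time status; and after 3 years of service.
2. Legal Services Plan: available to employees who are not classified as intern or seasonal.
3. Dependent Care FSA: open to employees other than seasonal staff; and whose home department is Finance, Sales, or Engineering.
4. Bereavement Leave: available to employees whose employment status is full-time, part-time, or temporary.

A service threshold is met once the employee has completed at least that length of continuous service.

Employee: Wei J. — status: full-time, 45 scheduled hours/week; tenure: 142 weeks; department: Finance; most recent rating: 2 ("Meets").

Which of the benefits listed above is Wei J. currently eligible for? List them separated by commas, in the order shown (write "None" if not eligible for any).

Health Insurance — status full-time ✓; service 142 weeks < 3 years (≈1095 days) ✗ → not eligible.
Legal Services Plan — status full-time ✓ (not excluded) → eligible.
Dependent Care FSA — status full-time ✓ (not excluded); dept Finance ✓ → eligible.
Bereavement Leave — status full-time ✓ → eligible.

Legal Services Plan, Dependent Care FSA, Bereavement Leave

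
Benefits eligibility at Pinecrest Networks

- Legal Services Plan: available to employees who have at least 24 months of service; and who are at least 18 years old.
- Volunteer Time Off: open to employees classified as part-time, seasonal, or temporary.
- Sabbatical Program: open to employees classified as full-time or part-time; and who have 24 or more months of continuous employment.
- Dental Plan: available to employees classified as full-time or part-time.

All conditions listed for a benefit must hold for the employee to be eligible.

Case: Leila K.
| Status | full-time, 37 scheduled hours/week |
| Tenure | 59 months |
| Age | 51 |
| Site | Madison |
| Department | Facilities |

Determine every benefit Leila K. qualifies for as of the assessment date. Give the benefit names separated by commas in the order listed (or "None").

Legal Services Plan — service 59 months ≥ 24 months ✓; age 51 ≥ 18 ✓ → eligible.
Volunteer Time Off — status full-time ✗ (requires part-time, seasonal, or temporary) → not eligible.
Sabbatical Program — status full-time ✓; service 59 months ≥ 24 months ✓ → eligible.
Dental Plan — status full-time ✓ → eligible.

Legal Services Plan, Sabbatical Program, Dental Plan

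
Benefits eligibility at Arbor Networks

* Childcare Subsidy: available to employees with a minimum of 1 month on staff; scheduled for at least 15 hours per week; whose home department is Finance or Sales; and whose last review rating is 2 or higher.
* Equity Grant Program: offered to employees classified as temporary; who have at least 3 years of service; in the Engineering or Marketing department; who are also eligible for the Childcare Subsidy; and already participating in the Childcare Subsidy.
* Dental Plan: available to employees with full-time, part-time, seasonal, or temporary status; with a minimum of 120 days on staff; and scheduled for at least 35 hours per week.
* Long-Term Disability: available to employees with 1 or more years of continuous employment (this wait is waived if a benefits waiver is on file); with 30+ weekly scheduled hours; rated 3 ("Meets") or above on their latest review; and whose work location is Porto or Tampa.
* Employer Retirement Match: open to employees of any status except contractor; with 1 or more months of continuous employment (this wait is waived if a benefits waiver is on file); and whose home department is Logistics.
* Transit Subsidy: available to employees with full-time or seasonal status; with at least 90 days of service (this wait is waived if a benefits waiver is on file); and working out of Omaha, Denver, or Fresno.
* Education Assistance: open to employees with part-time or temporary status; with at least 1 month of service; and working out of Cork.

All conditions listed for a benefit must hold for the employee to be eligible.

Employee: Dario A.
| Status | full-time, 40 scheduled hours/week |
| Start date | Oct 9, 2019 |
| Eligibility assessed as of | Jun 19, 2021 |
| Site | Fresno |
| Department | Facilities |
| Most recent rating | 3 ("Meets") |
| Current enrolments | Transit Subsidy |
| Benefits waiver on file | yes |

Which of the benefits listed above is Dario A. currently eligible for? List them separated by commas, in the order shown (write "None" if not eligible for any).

Service from Oct 9, 2019 to Jun 19, 2021: 619 days.
Childcare Subsidy — service 619 days ≥ 1 month (≈30 days) ✓; 40 hrs/wk ≥ 15 ✓; dept Facilities ✗ → not eligible.
Equity Grant Program — status full-time ✗ (requires temporary) → not eligible.
Dental Plan — status full-time ✓; service 619 days ≥ 120 days ✓; 40 hrs/wk ≥ 35 ✓ → eligible.
Long-Term Disability — benefits waiver on file ✓; 40 hrs/wk ≥ 30 ✓; rating 3 ≥ 3 ✓; site Fresno ✗ (not Porto or Tampa) → not eligible.
Employer Retirement Match — status full-time ✓ (not excluded); benefits waiver on file ✓; dept Facilities ✗ → not eligible.
Transit Subsidy — status full-time ✓; benefits waiver on file ✓; site Fresno ✓ → eligible.
Education Assistance — status full-time ✗ (requires part-time or temporary) → not eligible.

Dental Plan, Transit Subsidy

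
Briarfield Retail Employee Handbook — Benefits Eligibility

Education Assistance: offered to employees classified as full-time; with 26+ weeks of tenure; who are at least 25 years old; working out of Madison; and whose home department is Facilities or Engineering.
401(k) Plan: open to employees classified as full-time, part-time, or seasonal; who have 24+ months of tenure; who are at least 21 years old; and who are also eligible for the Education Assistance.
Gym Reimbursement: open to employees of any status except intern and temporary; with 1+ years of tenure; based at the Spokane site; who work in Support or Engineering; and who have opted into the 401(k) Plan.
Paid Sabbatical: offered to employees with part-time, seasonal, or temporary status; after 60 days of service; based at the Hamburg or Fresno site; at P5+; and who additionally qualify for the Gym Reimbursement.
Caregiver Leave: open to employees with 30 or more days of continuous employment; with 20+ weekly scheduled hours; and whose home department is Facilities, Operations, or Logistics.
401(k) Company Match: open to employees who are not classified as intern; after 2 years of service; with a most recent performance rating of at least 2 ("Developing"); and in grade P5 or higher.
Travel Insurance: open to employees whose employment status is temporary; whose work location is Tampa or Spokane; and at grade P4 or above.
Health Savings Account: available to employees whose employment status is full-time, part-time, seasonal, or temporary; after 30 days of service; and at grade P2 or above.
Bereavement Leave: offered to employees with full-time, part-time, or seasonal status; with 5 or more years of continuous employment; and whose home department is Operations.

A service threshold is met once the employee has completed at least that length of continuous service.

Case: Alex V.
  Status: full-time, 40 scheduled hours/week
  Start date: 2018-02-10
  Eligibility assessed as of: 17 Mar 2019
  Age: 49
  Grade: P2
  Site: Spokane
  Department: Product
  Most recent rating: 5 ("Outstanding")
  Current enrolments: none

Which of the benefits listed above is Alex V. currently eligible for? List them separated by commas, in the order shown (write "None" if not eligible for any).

Health Savings Account

Service from 2018-02-10 to 17 Mar 2019: 400 days.
Education Assistance — status full-time ✓; service 400 days ≥ 26 weeks (≈182 days) ✓; age 49 ≥ 25 ✓; site Spokane ✗ (not Madison) → not eligible.
401(k) Plan — status full-time ✓; service 400 days < 24 months (≈720 days) ✗ → not eligible.
Gym Reimbursement — status full-time ✓ (not excluded); service 400 days ≥ 1 year (≈365 days) ✓; site Spokane ✓; dept Product ✗ → not eligible.
Paid Sabbatical — status full-time ✗ (requires part-time, seasonal, or temporary) → not eligible.
Caregiver Leave — service 400 days ≥ 30 days ✓; 40 hrs/wk ≥ 20 ✓; dept Product ✗ → not eligible.
401(k) Company Match — status full-time ✓ (not excluded); service 400 days < 2 years (≈730 days) ✗ → not eligible.
Travel Insurance — status full-time ✗ (requires temporary) → not eligible.
Health Savings Account — status full-time ✓; service 400 days ≥ 30 days ✓; grade P2 ≥ P2 ✓ → eligible.
Bereavement Leave — status full-time ✓; service 400 days < 5 years (≈1825 days) ✗ → not eligible.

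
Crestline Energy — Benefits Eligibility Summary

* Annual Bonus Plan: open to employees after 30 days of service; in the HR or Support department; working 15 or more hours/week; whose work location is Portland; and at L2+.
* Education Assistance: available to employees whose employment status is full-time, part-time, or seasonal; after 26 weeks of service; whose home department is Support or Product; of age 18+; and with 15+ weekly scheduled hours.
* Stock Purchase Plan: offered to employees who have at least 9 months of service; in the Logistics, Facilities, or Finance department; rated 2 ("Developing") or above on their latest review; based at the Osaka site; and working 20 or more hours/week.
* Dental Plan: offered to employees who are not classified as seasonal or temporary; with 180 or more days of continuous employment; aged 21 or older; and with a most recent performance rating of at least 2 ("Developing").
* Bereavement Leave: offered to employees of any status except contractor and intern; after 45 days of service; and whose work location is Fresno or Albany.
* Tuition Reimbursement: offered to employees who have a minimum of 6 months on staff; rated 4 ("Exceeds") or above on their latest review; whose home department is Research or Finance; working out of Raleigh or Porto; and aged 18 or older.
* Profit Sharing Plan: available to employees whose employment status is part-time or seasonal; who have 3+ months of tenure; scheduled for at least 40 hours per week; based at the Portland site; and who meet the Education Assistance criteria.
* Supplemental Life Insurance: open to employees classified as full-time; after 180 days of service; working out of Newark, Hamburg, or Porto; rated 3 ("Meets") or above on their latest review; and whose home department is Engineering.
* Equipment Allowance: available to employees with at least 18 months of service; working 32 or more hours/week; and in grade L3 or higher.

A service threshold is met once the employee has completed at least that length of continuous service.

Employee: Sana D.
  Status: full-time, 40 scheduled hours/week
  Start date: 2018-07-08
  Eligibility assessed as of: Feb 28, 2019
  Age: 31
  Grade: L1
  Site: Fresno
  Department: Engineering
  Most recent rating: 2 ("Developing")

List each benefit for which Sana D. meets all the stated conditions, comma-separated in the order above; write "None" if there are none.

Service from 2018-07-08 to Feb 28, 2019: 235 days.
Annual Bonus Plan — service 235 days ≥ 30 days ✓; dept Engineering ✗ → not eligible.
Education Assistance — status full-time ✓; service 235 days ≥ 26 weeks (≈182 days) ✓; dept Engineering ✗ → not eligible.
Stock Purchase Plan — service 235 days < 9 months (≈270 days) ✗ → not eligible.
Dental Plan — status full-time ✓ (not excluded); service 235 days ≥ 180 days ✓; age 31 ≥ 21 ✓; rating 2 ≥ 2 ✓ → eligible.
Bereavement Leave — status full-time ✓ (not excluded); service 235 days ≥ 45 days ✓; site Fresno ✓ → eligible.
Tuition Reimbursement — service 235 days ≥ 6 months (≈180 days) ✓; rating 2 < 4 ✗ → not eligible.
Profit Sharing Plan — status full-time ✗ (requires part-time or seasonal) → not eligible.
Supplemental Life Insurance — status full-time ✓; service 235 days ≥ 180 days ✓; site Fresno ✗ (not Newark, Hamburg, or Porto) → not eligible.
Equipment Allowance — service 235 days < 18 months (≈540 days) ✗ → not eligible.

Dental Plan, Bereavement Leave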